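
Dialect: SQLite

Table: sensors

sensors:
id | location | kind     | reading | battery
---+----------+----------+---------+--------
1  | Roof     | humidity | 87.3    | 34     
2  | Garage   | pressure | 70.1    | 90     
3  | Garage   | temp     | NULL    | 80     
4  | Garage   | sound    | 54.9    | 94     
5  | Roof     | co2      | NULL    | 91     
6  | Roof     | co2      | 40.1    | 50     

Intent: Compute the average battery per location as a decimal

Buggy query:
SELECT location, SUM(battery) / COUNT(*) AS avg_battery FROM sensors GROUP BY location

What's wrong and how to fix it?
Bug: SUM(battery) and COUNT(*) are both integers; the division truncates the fractional part

Fix: Multiply by 1.0 (or CAST to REAL) to force floating-point division

Corrected query:
SELECT location, SUM(battery) * 1.0 / COUNT(*) AS avg_battery FROM sensors GROUP BY location

Result:
location | avg_battery
---------+------------
Garage   | 88         
Roof     | 58.333333  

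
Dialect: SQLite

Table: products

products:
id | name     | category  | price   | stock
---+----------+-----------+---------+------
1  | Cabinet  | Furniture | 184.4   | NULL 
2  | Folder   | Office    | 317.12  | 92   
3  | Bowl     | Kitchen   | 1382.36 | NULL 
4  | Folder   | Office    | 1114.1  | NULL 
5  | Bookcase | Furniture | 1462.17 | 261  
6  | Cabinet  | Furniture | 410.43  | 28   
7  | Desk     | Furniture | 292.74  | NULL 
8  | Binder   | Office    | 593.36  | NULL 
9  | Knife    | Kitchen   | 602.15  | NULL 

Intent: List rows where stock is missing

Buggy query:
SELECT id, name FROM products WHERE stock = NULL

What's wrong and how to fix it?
Bug: '= NULL' is always unknown in SQL three-valued logic, so no rows match

Fix: Use IS NULL to test for NULL

Corrected query:
SELECT id, name FROM products WHERE stock IS NULL

Result:
id | name   
---+--------
1  | Cabinet
3  | Bowl   
4  | Folder 
7  | Desk   
8  | Binder 
9  | Knife  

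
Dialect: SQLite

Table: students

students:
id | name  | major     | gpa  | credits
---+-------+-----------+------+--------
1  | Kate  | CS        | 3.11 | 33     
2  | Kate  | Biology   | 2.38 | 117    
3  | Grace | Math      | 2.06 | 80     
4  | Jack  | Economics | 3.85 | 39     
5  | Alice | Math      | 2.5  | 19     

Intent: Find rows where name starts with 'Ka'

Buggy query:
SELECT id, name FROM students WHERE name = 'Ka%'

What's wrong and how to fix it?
Bug: Wildcards only work with LIKE; '=' treats '%' as a literal character

Fix: Replace '=' with LIKE so 'Ka%' is treated as a pattern

Corrected query:
SELECT id, name FROM students WHERE name LIKE 'Ka%'

Result:
id | name
---+-----
1  | Kate
2  | Kate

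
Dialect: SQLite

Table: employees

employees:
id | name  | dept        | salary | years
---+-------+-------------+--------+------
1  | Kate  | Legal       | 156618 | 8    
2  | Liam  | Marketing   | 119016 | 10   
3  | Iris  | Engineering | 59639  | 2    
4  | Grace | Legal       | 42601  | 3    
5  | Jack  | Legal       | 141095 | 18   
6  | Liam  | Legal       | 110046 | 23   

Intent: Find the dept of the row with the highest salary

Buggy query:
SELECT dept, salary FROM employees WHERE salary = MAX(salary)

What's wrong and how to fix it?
Bug: WHERE is evaluated per row; an aggregate over the whole table isn't defined there

Fix: Use a subquery: WHERE salary = (SELECT MAX(salary) FROM employees)

Corrected query:
SELECT dept, salary FROM employees WHERE salary = (SELECT MAX(salary) FROM employees)

Result:
dept  | salary
------+-------
Legal | 156618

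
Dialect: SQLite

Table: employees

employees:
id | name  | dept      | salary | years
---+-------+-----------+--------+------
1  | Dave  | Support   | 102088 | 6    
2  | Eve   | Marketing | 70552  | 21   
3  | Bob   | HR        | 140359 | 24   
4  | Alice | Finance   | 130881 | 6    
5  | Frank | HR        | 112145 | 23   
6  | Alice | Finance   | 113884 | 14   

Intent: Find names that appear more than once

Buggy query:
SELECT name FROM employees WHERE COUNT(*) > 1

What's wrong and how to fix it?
Bug: COUNT(*) is an aggregate and cannot be used in WHERE

Fix: GROUP BY name, then filter groups with HAVING COUNT(*) > 1

Corrected query:
SELECT name FROM employees GROUP BY name HAVING COUNT(*) > 1

Result:
name 
-----
Alice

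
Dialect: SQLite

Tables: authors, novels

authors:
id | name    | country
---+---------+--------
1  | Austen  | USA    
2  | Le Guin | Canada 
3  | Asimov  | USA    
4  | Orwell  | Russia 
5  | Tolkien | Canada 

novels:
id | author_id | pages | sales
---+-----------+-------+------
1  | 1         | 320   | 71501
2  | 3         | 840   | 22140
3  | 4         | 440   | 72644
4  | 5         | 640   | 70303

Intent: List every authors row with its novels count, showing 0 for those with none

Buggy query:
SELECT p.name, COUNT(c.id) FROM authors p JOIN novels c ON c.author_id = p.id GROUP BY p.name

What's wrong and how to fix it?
Bug: An inner join excludes parents with zero children

Fix: Use LEFT JOIN so parents without children still appear (COUNT(c.id) gives 0)

Corrected query:
SELECT p.name, COUNT(c.id) FROM authors p LEFT JOIN novels c ON c.author_id = p.id GROUP BY p.name

Result:
name    | COUNT(c.id)
--------+------------
Asimov  | 1          
Austen  | 1          
Le Guin | 0          
Orwell  | 1          
Tolkien | 1          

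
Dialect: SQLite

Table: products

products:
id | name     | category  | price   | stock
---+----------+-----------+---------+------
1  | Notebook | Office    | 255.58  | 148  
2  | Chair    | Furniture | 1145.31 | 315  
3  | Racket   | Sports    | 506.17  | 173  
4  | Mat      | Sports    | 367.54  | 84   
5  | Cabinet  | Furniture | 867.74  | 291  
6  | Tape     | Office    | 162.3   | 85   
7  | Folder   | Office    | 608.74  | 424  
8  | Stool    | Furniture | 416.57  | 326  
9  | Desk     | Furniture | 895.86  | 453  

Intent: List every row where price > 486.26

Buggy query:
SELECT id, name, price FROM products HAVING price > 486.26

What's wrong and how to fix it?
Bug: This is a non-aggregate query (no GROUP BY, no aggregates), so in SQLite the HAVING clause is invalid here; a row-level condition belongs in WHERE

Fix: Replace HAVING with WHERE since the condition applies to individual rows

Corrected query:
SELECT id, name, price FROM products WHERE price > 486.26

Result:
id | name    | price  
---+---------+--------
2  | Chair   | 1145.31
3  | Racket  | 506.17 
5  | Cabinet | 867.74 
7  | Folder  | 608.74 
9  | Desk    | 895.86 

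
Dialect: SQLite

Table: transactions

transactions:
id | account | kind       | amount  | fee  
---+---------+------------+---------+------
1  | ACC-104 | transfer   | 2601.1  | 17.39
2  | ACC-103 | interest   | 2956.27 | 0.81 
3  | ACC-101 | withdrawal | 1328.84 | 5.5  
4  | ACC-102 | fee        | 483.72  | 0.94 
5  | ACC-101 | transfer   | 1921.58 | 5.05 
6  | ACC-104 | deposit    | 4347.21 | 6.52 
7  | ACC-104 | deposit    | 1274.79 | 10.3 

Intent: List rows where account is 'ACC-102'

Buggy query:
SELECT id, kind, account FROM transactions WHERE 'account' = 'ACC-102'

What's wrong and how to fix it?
Bug: 'account' in single quotes is a string literal, not the column; the comparison is literal-vs-literal and never true

Fix: Remove the quotes around the column name (or use double quotes for an identifier)

Corrected query:
SELECT id, kind, account FROM transactions WHERE account = 'ACC-102'

Result:
id | kind | account
---+------+--------
4  | fee  | ACC-102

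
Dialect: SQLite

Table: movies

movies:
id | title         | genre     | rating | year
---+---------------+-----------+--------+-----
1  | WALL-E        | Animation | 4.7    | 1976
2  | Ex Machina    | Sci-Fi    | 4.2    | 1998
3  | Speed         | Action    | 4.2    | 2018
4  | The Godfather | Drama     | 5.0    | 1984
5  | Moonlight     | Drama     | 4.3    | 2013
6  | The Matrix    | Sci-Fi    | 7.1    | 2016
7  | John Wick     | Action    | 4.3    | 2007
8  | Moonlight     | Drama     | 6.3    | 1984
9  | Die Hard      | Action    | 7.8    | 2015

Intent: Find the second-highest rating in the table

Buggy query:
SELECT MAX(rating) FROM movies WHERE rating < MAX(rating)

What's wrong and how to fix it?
Bug: MAX(rating) on the right of the comparison is an aggregate-in-WHERE error

Fix: Compute the overall MAX in a subquery, then take MAX of rows below it

Corrected query:
SELECT MAX(rating) FROM movies WHERE rating < (SELECT MAX(rating) FROM movies)

Result:
MAX(rating)
-----------
7.1        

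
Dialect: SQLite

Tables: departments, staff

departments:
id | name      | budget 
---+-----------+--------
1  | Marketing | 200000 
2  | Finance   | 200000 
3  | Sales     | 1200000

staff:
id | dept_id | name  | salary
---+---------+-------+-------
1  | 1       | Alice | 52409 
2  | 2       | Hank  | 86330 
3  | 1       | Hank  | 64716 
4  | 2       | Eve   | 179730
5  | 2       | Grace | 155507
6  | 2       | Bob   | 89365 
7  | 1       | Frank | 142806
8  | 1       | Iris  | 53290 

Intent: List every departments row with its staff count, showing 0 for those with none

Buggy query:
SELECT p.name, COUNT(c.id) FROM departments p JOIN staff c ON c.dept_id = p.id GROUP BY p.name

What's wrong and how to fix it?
Bug: An inner join excludes parents with zero children

Fix: Switch to LEFT JOIN to retain unmatched parent rows

Corrected query:
SELECT p.name, COUNT(c.id) FROM departments p LEFT JOIN staff c ON c.dept_id = p.id GROUP BY p.name

Result:
name      | COUNT(c.id)
----------+------------
Finance   | 4          
Marketing | 4          
Sales     | 0          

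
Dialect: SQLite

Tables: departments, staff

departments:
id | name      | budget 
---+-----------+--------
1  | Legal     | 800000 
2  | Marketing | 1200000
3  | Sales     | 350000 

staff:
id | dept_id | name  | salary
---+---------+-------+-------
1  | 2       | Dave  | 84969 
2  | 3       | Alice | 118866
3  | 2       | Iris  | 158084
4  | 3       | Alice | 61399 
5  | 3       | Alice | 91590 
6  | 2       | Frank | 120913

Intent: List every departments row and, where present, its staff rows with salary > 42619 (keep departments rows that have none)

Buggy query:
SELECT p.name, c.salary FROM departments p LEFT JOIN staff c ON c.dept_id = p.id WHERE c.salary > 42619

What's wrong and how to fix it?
Bug: Filtering c.salary in WHERE discards the NULL rows produced by LEFT JOIN, turning it into an inner join

Fix: Put 'c.salary > 42619' in the JOIN's ON clause instead of WHERE

Corrected query:
SELECT p.name, c.salary FROM departments p LEFT JOIN staff c ON c.dept_id = p.id AND c.salary > 42619

Result:
name      | salary
----------+-------
Legal     | NULL  
Marketing | 84969 
Marketing | 120913
Marketing | 158084
Sales     | 61399 
Sales     | 91590 
Sales     | 118866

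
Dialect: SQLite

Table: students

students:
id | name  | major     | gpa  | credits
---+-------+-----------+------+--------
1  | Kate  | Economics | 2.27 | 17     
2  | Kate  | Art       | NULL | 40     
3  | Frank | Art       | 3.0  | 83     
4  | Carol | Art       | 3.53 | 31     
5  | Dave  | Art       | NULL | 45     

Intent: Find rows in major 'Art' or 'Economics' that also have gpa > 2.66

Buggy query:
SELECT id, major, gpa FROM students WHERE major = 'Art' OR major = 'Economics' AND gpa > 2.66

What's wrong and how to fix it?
Bug: AND binds tighter than OR, so this parses as major = 'Art' OR (major = 'Economics' AND gpa > 2.66)

Fix: Add parentheses around the OR so the AND applies to both alternatives

Corrected query:
SELECT id, major, gpa FROM students WHERE (major = 'Art' OR major = 'Economics') AND gpa > 2.66

Result:
id | major | gpa 
---+-------+-----
3  | Art   | 3   
4  | Art   | 3.53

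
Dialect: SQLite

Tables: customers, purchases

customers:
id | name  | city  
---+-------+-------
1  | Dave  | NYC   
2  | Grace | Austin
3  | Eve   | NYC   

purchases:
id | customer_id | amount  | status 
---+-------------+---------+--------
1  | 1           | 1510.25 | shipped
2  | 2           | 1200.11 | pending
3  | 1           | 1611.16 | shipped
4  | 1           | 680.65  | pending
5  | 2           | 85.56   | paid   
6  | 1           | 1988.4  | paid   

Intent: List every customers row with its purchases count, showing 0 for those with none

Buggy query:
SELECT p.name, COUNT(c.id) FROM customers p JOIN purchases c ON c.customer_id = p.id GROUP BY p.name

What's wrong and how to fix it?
Bug: INNER JOIN drops customers rows that have no matching purchases rows

Fix: Switch to LEFT JOIN to retain unmatched parent rows

Corrected query:
SELECT p.name, COUNT(c.id) FROM customers p LEFT JOIN purchases c ON c.customer_id = p.id GROUP BY p.name

Result:
name  | COUNT(c.id)
------+------------
Dave  | 4          
Eve   | 0          
Grace | 2          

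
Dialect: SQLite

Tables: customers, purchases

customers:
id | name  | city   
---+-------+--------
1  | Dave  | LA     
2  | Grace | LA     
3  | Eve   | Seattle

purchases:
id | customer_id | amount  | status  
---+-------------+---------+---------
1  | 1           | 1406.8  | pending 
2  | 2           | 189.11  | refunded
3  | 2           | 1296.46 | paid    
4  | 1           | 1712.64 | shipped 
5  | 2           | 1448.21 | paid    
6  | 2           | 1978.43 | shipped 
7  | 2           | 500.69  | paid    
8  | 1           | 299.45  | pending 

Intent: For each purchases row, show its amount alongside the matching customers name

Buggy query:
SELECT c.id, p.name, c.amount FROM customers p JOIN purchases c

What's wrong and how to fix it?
Bug: JOIN with no ON clause produces a cartesian product; every purchases row pairs with every customers row

Fix: Add ON c.customer_id = p.id to the JOIN

Corrected query:
SELECT c.id, p.name, c.amount FROM customers p JOIN purchases c ON c.customer_id = p.id

Result:
id | name  | amount 
---+-------+--------
1  | Dave  | 1406.8 
2  | Grace | 189.11 
3  | Grace | 1296.46
4  | Dave  | 1712.64
5  | Grace | 1448.21
6  | Grace | 1978.43
7  | Grace | 500.69 
8  | Dave  | 299.45 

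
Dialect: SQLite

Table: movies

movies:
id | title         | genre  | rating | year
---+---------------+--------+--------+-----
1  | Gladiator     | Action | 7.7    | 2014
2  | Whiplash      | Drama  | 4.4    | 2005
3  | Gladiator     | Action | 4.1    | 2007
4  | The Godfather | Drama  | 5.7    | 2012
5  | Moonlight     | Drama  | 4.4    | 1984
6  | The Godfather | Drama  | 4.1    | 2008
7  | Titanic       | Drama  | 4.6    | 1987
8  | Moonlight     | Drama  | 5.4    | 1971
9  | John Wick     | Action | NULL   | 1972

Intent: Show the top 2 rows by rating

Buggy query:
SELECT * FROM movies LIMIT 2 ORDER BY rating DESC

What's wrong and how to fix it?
Bug: ORDER BY cannot follow LIMIT; LIMIT is the final clause

Fix: Sort with ORDER BY, then apply LIMIT

Corrected query:
SELECT * FROM movies ORDER BY rating DESC LIMIT 2

Result:
id | title         | genre  | rating | year
---+---------------+--------+--------+-----
1  | Gladiator     | Action | 7.7    | 2014
4  | The Godfather | Drama  | 5.7    | 2012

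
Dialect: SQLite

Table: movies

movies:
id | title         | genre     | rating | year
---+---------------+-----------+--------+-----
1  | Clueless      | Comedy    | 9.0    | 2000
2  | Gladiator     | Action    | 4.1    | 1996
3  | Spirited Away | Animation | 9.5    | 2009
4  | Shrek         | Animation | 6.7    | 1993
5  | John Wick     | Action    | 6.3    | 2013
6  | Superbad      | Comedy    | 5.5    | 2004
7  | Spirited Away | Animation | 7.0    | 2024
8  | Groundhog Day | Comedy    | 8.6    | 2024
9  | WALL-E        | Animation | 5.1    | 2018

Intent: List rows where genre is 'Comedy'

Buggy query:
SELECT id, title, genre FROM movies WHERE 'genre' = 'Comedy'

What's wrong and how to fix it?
Bug: 'genre' in single quotes is a string literal, not the column; the comparison is literal-vs-literal and never true

Fix: Remove the quotes around the column name (or use double quotes for an identifier)

Corrected query:
SELECT id, title, genre FROM movies WHERE genre = 'Comedy'

Result:
id | title         | genre 
---+---------------+-------
1  | Clueless      | Comedy
6  | Superbad      | Comedy
8  | Groundhog Day | Comedy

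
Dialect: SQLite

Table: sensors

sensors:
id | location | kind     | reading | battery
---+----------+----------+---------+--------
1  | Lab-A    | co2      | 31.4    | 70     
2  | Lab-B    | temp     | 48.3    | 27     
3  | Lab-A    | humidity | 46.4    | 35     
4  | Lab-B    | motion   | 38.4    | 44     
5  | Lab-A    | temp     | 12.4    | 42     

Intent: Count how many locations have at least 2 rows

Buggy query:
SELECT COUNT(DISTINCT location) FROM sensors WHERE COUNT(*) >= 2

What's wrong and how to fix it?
Bug: COUNT(*) cannot appear in WHERE; the per-group count doesn't exist yet

Fix: Use a subquery that GROUPs and filters with HAVING, then count its rows

Corrected query:
SELECT COUNT(*) FROM (SELECT location FROM sensors GROUP BY location HAVING COUNT(*) >= 2)

Result:
COUNT(*)
--------
2       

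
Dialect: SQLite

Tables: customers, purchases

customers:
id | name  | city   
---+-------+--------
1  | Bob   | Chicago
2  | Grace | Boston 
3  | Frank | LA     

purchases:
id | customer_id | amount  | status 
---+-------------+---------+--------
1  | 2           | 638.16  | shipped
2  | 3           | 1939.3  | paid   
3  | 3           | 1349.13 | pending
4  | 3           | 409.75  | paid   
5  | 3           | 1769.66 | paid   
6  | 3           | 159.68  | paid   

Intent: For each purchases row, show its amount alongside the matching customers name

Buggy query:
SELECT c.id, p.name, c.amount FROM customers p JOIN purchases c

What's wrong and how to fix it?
Bug: JOIN with no ON clause produces a cartesian product; every purchases row pairs with every customers row

Fix: Add ON c.customer_id = p.id to the JOIN

Corrected query:
SELECT c.id, p.name, c.amount FROM customers p JOIN purchases c ON c.customer_id = p.id

Result:
id | name  | amount 
---+-------+--------
1  | Grace | 638.16 
2  | Frank | 1939.3 
3  | Frank | 1349.13
4  | Frank | 409.75 
5  | Frank | 1769.66
6  | Frank | 159.68 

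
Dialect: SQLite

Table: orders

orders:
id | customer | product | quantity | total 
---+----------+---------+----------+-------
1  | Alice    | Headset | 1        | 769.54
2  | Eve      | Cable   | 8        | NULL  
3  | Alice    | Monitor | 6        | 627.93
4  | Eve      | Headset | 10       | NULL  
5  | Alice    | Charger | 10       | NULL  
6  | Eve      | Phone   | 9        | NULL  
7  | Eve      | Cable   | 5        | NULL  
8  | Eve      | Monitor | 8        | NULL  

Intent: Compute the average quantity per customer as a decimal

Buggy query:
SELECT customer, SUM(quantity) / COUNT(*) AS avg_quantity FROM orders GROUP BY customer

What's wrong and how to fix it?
Bug: SUM(quantity) and COUNT(*) are both integers; the division truncates the fractional part

Fix: Multiply by 1.0 (or CAST to REAL) to force floating-point division

Corrected query:
SELECT customer, SUM(quantity) * 1.0 / COUNT(*) AS avg_quantity FROM orders GROUP BY customer

Result:
customer | avg_quantity
---------+-------------
Alice    | 5.666667    
Eve      | 8           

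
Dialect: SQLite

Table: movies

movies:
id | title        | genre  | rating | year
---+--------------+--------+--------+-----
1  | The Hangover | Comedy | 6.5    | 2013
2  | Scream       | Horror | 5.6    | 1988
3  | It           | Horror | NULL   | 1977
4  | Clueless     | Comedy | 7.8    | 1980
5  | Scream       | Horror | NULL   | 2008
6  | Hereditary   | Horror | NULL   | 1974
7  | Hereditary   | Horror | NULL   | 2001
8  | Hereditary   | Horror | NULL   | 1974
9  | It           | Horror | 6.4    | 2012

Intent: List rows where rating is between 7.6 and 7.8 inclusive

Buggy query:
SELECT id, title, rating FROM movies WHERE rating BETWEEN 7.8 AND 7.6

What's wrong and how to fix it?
Bug: BETWEEN expects the lower bound first; with 7.8 AND 7.6 the range is empty

Fix: Write BETWEEN 7.6 AND 7.8

Corrected query:
SELECT id, title, rating FROM movies WHERE rating BETWEEN 7.6 AND 7.8

Result:
id | title    | rating
---+----------+-------
4  | Clueless | 7.8   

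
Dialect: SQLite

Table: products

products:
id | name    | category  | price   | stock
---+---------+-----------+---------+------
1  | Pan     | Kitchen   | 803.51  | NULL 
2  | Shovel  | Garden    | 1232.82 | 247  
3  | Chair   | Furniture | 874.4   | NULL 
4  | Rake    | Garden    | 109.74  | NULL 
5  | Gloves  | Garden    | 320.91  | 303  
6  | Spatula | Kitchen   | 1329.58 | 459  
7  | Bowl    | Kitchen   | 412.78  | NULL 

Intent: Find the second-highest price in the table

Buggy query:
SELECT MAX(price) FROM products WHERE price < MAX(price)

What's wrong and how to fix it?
Bug: The inner MAX is an aggregate inside WHERE, which is not allowed

Fix: Compute the overall MAX in a subquery, then take MAX of rows below it

Corrected query:
SELECT MAX(price) FROM products WHERE price < (SELECT MAX(price) FROM products)

Result:
MAX(price)
----------
1232.82   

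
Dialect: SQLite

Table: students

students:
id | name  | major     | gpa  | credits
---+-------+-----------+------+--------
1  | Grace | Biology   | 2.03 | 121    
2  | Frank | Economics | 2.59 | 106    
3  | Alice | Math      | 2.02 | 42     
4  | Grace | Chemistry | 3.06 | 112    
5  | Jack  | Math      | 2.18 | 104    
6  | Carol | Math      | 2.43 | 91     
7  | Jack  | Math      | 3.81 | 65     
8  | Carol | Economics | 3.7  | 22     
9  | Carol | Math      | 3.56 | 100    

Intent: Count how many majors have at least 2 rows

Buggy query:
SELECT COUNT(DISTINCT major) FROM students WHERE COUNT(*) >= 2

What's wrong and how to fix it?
Bug: WHERE filters individual rows, not groups, so a group-level COUNT is invalid there

Fix: Use a subquery that GROUPs and filters with HAVING, then count its rows

Corrected query:
SELECT COUNT(*) FROM (SELECT major FROM students GROUP BY major HAVING COUNT(*) >= 2)

Result:
COUNT(*)
--------
2       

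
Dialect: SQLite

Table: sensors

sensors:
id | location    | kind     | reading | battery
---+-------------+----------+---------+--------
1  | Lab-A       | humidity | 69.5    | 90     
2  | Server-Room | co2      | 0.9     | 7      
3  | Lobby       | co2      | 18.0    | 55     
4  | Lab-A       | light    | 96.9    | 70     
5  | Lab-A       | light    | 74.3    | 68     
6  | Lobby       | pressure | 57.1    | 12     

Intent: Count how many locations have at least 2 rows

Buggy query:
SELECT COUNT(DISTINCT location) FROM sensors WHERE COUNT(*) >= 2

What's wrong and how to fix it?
Bug: WHERE filters individual rows, not groups, so a group-level COUNT is invalid there

Fix: Use a subquery that GROUPs and filters with HAVING, then count its rows

Corrected query:
SELECT COUNT(*) FROM (SELECT location FROM sensors GROUP BY location HAVING COUNT(*) >= 2)

Result:
COUNT(*)
--------
2       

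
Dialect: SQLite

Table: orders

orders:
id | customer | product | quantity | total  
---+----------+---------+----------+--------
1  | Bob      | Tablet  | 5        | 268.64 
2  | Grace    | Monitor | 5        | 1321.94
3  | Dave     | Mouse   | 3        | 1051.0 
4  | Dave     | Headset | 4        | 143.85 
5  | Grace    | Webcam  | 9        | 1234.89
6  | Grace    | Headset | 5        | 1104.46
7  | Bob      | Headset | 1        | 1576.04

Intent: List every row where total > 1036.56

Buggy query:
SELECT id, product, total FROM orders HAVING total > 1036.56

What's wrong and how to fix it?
Bug: This is a non-aggregate query (no GROUP BY, no aggregates), so in SQLite the HAVING clause is invalid here; a row-level condition belongs in WHERE

Fix: Replace HAVING with WHERE since the condition applies to individual rows

Corrected query:
SELECT id, product, total FROM orders WHERE total > 1036.56

Result:
id | product | total  
---+---------+--------
2  | Monitor | 1321.94
3  | Mouse   | 1051   
5  | Webcam  | 1234.89
6  | Headset | 1104.46
7  | Headset | 1576.04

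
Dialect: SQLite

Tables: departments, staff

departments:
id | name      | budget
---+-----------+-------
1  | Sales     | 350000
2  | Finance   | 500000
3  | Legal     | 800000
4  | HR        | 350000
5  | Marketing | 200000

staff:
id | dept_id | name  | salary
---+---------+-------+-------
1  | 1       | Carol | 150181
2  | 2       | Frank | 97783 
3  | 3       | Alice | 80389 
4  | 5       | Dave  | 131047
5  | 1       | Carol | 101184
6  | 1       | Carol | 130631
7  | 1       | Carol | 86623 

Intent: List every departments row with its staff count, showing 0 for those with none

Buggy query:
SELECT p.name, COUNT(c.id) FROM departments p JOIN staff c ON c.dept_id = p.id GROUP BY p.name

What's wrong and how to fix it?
Bug: An inner join excludes parents with zero children

Fix: Use LEFT JOIN so parents without children still appear (COUNT(c.id) gives 0)

Corrected query:
SELECT p.name, COUNT(c.id) FROM departments p LEFT JOIN staff c ON c.dept_id = p.id GROUP BY p.name

Result:
name      | COUNT(c.id)
----------+------------
Finance   | 1          
HR        | 0          
Legal     | 1          
Marketing | 1          
Sales     | 4          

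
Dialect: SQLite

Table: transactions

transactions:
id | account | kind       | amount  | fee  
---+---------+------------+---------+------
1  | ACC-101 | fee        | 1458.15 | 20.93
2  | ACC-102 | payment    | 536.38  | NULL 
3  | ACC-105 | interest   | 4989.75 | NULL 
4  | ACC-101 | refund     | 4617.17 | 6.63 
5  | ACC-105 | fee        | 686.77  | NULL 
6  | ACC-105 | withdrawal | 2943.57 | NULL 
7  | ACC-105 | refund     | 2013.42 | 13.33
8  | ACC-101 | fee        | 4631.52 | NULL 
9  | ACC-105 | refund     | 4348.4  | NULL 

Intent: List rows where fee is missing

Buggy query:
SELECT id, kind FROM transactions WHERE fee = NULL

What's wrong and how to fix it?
Bug: '= NULL' is always unknown in SQL three-valued logic, so no rows match

Fix: Replace '= NULL' with 'IS NULL'

Corrected query:
SELECT id, kind FROM transactions WHERE fee IS NULL

Result:
id | kind      
---+-----------
2  | payment   
3  | interest  
5  | fee       
6  | withdrawal
8  | fee       
9  | refund    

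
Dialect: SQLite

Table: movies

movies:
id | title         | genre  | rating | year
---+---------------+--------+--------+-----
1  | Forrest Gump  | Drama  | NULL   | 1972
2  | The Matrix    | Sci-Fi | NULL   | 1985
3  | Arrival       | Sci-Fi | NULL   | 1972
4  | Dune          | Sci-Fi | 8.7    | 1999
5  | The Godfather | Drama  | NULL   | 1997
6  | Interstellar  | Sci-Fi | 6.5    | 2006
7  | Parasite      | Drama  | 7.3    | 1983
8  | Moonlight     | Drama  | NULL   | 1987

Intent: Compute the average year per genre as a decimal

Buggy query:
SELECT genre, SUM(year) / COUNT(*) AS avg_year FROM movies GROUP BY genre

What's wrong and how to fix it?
Bug: SUM(year) and COUNT(*) are both integers; the division truncates the fractional part

Fix: Cast one side to REAL so the division keeps the fractional part

Corrected query:
SELECT genre, SUM(year) * 1.0 / COUNT(*) AS avg_year FROM movies GROUP BY genre

Result:
genre  | avg_year
-------+---------
Drama  | 1984.75 
Sci-Fi | 1990.5  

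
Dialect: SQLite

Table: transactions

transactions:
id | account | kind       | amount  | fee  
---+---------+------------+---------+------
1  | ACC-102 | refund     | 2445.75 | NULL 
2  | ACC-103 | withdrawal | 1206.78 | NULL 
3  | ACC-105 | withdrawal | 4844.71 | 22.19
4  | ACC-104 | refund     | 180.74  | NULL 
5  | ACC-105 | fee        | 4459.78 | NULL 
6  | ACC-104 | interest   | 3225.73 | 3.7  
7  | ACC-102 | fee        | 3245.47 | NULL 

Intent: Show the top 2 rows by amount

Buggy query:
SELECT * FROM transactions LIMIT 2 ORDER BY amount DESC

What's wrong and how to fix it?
Bug: LIMIT must come after ORDER BY

Fix: Swap the clauses: ORDER BY first, then LIMIT

Corrected query:
SELECT * FROM transactions ORDER BY amount DESC LIMIT 2

Result:
id | account | kind       | amount  | fee  
---+---------+------------+---------+------
3  | ACC-105 | withdrawal | 4844.71 | 22.19
5  | ACC-105 | fee        | 4459.78 | NULL 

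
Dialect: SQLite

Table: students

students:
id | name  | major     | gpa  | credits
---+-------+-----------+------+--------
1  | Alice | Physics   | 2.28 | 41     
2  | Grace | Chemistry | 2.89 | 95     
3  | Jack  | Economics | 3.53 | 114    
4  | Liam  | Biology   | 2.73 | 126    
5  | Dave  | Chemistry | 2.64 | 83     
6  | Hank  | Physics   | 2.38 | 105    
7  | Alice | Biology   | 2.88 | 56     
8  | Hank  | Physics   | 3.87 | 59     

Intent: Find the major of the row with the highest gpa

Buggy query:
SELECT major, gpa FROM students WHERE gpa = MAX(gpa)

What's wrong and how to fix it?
Bug: WHERE is evaluated per row; an aggregate over the whole table isn't defined there

Fix: Wrap MAX in a scalar subquery so WHERE compares against a single value

Corrected query:
SELECT major, gpa FROM students WHERE gpa = (SELECT MAX(gpa) FROM students)

Result:
major   | gpa 
--------+-----
Physics | 3.87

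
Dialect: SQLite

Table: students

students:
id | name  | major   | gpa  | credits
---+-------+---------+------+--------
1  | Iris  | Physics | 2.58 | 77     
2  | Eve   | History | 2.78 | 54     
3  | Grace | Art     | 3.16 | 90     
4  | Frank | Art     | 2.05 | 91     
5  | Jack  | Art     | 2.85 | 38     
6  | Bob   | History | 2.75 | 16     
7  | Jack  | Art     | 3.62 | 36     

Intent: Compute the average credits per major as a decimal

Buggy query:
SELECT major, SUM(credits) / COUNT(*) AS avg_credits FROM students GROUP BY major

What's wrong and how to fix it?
Bug: SUM(credits) and COUNT(*) are both integers; the division truncates the fractional part

Fix: Cast one side to REAL so the division keeps the fractional part

Corrected query:
SELECT major, SUM(credits) * 1.0 / COUNT(*) AS avg_credits FROM students GROUP BY major

Result:
major   | avg_credits
--------+------------
Art     | 63.75      
History | 35         
Physics | 77         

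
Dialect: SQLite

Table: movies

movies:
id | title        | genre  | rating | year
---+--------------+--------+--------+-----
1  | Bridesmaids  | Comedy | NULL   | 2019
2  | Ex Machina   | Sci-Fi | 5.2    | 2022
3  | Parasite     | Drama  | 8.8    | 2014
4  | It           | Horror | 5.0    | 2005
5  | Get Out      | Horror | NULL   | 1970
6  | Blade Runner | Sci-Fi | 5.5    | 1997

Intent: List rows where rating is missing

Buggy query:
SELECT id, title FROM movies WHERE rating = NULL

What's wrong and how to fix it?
Bug: Comparing to NULL with '=' never matches; NULL = NULL is unknown, not true

Fix: Use IS NULL to test for NULL

Corrected query:
SELECT id, title FROM movies WHERE rating IS NULL

Result:
id | title      
---+------------
1  | Bridesmaids
5  | Get Out    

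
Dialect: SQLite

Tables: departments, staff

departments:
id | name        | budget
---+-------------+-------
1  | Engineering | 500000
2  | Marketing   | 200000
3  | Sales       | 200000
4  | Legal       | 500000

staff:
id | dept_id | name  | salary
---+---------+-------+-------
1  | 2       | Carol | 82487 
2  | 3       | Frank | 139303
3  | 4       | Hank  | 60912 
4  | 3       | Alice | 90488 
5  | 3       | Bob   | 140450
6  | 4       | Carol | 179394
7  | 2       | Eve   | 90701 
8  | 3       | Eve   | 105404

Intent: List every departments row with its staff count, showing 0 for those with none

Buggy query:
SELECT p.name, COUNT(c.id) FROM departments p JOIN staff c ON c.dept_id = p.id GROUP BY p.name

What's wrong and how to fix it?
Bug: An inner join excludes parents with zero children

Fix: Use LEFT JOIN so parents without children still appear (COUNT(c.id) gives 0)

Corrected query:
SELECT p.name, COUNT(c.id) FROM departments p LEFT JOIN staff c ON c.dept_id = p.id GROUP BY p.name

Result:
name        | COUNT(c.id)
------------+------------
Engineering | 0          
Legal       | 2          
Marketing   | 2          
Sales       | 4          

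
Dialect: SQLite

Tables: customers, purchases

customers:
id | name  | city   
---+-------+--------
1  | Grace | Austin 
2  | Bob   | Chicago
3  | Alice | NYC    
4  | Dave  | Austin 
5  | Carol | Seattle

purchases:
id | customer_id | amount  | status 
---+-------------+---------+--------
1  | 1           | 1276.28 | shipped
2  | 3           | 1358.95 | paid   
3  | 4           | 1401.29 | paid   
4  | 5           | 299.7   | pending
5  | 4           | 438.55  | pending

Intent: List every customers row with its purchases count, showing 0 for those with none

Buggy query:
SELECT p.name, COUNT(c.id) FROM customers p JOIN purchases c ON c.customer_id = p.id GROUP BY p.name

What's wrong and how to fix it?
Bug: An inner join excludes parents with zero children

Fix: Switch to LEFT JOIN to retain unmatched parent rows

Corrected query:
SELECT p.name, COUNT(c.id) FROM customers p LEFT JOIN purchases c ON c.customer_id = p.id GROUP BY p.name

Result:
name  | COUNT(c.id)
------+------------
Alice | 1          
Bob   | 0          
Carol | 1          
Dave  | 2          
Grace | 1          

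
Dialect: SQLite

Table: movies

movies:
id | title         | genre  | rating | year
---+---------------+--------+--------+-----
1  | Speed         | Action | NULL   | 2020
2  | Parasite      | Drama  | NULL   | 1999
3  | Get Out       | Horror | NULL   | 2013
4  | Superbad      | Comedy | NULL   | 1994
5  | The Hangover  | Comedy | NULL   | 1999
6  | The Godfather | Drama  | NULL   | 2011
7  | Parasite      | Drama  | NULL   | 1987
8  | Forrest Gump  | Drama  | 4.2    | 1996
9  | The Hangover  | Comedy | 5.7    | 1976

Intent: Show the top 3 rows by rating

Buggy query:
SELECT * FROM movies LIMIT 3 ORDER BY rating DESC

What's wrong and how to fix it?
Bug: LIMIT must come after ORDER BY

Fix: Swap the clauses: ORDER BY first, then LIMIT

Corrected query:
SELECT * FROM movies ORDER BY rating DESC LIMIT 3

Result:
id | title        | genre  | rating | year
---+--------------+--------+--------+-----
9  | The Hangover | Comedy | 5.7    | 1976
8  | Forrest Gump | Drama  | 4.2    | 1996
1  | Speed        | Action | NULL   | 2020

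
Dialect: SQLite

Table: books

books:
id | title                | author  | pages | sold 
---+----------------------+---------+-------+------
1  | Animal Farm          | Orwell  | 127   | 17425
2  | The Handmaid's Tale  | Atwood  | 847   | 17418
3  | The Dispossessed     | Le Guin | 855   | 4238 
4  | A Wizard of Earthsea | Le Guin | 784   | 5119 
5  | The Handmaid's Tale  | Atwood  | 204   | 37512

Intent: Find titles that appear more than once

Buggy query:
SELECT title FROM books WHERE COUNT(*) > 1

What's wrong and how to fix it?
Bug: COUNT(*) is an aggregate and cannot be used in WHERE

Fix: GROUP BY title, then filter groups with HAVING COUNT(*) > 1

Corrected query:
SELECT title FROM books GROUP BY title HAVING COUNT(*) > 1

Result:
title              
-------------------
The Handmaid's Tale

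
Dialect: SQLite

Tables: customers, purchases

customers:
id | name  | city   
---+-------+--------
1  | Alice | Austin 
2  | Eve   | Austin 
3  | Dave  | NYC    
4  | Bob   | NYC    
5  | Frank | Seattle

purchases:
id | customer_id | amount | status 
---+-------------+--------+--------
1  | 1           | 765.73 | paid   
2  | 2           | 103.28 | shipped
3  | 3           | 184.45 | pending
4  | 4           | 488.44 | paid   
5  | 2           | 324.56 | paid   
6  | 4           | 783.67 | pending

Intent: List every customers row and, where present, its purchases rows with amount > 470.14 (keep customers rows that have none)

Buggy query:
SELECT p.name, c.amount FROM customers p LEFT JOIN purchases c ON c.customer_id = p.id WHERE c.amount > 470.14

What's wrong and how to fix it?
Bug: Filtering c.amount in WHERE discards the NULL rows produced by LEFT JOIN, turning it into an inner join

Fix: Move the right-table condition into the ON clause so unmatched parents are kept

Corrected query:
SELECT p.name, c.amount FROM customers p LEFT JOIN purchases c ON c.customer_id = p.id AND c.amount > 470.14

Result:
name  | amount
------+-------
Alice | 765.73
Eve   | NULL  
Dave  | NULL  
Bob   | 488.44
Bob   | 783.67
Frank | NULL  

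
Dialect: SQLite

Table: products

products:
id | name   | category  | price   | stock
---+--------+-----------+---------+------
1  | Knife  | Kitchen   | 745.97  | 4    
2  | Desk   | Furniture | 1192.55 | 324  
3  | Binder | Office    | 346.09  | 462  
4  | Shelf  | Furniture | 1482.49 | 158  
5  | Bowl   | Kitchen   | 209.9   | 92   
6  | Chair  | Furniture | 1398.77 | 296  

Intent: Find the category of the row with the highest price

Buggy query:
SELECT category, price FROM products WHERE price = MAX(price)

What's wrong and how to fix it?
Bug: WHERE is evaluated per row; an aggregate over the whole table isn't defined there

Fix: Use a subquery: WHERE price = (SELECT MAX(price) FROM products)

Corrected query:
SELECT category, price FROM products WHERE price = (SELECT MAX(price) FROM products)

Result:
category  | price  
----------+--------
Furniture | 1482.49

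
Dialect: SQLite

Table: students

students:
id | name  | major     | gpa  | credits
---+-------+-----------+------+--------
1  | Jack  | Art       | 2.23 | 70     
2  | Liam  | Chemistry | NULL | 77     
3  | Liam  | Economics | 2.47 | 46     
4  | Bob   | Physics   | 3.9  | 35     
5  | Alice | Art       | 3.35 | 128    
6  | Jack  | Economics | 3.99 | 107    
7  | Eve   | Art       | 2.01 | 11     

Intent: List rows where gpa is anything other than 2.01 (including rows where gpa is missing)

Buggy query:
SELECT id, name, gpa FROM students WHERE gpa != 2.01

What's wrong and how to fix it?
Bug: Inequality against NULL is unknown, not true; rows with NULL are dropped

Fix: Handle NULL separately with IS NULL alongside the inequality

Corrected query:
SELECT id, name, gpa FROM students WHERE gpa != 2.01 OR gpa IS NULL

Result:
id | name  | gpa 
---+-------+-----
1  | Jack  | 2.23
2  | Liam  | NULL
3  | Liam  | 2.47
4  | Bob   | 3.9 
5  | Alice | 3.35
6  | Jack  | 3.99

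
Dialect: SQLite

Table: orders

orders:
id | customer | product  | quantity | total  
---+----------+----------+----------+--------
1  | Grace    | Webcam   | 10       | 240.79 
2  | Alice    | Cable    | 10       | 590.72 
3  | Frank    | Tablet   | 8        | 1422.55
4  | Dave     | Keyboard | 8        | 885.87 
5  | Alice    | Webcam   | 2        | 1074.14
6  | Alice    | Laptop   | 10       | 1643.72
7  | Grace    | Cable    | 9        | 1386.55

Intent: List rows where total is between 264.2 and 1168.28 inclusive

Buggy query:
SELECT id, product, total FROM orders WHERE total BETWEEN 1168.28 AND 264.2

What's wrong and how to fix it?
Bug: The bounds are reversed; BETWEEN a AND b requires a <= b to match anything

Fix: Write BETWEEN 264.2 AND 1168.28

Corrected query:
SELECT id, product, total FROM orders WHERE total BETWEEN 264.2 AND 1168.28

Result:
id | product  | total  
---+----------+--------
2  | Cable    | 590.72 
4  | Keyboard | 885.87 
5  | Webcam   | 1074.14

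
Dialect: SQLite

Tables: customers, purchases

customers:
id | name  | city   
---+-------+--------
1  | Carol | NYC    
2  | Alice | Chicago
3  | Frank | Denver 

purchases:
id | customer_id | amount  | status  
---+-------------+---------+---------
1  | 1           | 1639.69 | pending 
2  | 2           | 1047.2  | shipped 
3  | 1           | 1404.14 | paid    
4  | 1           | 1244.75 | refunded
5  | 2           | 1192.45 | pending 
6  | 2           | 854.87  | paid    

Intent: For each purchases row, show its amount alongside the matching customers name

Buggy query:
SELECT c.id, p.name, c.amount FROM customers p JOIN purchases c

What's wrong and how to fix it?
Bug: JOIN with no ON clause produces a cartesian product; every purchases row pairs with every customers row

Fix: Add ON c.customer_id = p.id to the JOIN

Corrected query:
SELECT c.id, p.name, c.amount FROM customers p JOIN purchases c ON c.customer_id = p.id

Result:
id | name  | amount 
---+-------+--------
1  | Carol | 1639.69
2  | Alice | 1047.2 
3  | Carol | 1404.14
4  | Carol | 1244.75
5  | Alice | 1192.45
6  | Alice | 854.87 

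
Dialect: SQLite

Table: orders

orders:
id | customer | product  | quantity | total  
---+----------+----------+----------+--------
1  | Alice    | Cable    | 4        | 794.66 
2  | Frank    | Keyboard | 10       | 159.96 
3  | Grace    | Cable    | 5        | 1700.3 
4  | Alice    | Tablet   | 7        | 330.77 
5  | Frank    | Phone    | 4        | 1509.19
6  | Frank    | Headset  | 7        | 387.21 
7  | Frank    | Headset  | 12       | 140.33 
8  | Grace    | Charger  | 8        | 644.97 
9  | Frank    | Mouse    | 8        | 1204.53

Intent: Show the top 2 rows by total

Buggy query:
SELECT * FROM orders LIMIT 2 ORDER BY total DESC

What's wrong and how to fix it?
Bug: ORDER BY cannot follow LIMIT; LIMIT is the final clause

Fix: Sort with ORDER BY, then apply LIMIT

Corrected query:
SELECT * FROM orders ORDER BY total DESC LIMIT 2

Result:
id | customer | product | quantity | total  
---+----------+---------+----------+--------
3  | Grace    | Cable   | 5        | 1700.3 
5  | Frank    | Phone   | 4        | 1509.19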